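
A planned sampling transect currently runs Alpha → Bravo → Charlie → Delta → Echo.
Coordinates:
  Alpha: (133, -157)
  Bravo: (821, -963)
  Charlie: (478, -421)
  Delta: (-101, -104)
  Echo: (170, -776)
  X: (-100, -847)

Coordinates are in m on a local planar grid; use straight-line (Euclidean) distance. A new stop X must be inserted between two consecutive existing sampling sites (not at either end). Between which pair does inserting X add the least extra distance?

between Delta and Echo

Added distance for inserting X between each consecutive pair:
Alpha–Bravo: 596.8 m
Bravo–Charlie: 1004.9 m
Charlie–Delta: 800.9 m
Delta–Echo: 297.6 m
Smallest added distance is 297.6 m, inserting between Delta and Echo.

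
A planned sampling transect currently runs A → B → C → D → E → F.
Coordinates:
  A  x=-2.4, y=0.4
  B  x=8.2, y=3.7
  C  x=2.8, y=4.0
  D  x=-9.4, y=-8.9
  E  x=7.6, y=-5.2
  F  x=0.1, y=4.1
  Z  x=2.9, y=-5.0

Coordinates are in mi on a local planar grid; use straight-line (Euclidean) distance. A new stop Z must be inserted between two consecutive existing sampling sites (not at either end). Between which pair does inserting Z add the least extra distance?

Added distance for inserting Z between each consecutive pair:
A–B: 6.7 mi
B–C: 13.8 mi
C–D: 4.1 mi
D–E: 0.2 mi
E–F: 2.3 mi
Smallest added distance is 0.2 mi, inserting between D and E.

between D and E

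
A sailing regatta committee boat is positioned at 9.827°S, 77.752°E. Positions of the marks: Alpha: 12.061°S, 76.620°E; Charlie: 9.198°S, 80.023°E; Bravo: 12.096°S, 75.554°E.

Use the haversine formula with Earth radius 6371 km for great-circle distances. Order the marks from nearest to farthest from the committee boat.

Charlie, Alpha, Bravo

Distance from the committee boat at 9.827°S, 77.752°E to each:
Charlie 9.198°S, 80.023°E: 258.7 km
Alpha 12.061°S, 76.620°E: 277.4 km
Bravo 12.096°S, 75.554°E: 348.2 km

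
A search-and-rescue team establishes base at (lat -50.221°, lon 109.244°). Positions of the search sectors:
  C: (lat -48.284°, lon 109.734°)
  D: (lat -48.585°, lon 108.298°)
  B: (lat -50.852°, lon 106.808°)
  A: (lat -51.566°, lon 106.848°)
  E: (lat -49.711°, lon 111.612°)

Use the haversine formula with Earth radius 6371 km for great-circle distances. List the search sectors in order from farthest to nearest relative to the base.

A, C, D, B, E

Distance from the base at (lat -50.221°, lon 109.244°) to each:
A (lat -51.566°, lon 106.848°): 224.9 km
C (lat -48.284°, lon 109.734°): 218.3 km
D (lat -48.585°, lon 108.298°): 194.4 km
B (lat -50.852°, lon 106.808°): 185.9 km
E (lat -49.711°, lon 111.612°): 178.6 km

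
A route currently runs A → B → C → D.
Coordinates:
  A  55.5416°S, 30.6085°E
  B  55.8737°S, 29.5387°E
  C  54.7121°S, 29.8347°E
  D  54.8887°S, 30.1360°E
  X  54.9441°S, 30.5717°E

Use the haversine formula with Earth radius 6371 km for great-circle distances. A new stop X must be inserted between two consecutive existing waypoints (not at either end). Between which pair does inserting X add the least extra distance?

Added distance for inserting X between each consecutive pair:
A–B: 112.2 km
B–C: 45.5 km
C–D: 54.8 km
Smallest added distance is 45.5 km, inserting between B and C.

between B and C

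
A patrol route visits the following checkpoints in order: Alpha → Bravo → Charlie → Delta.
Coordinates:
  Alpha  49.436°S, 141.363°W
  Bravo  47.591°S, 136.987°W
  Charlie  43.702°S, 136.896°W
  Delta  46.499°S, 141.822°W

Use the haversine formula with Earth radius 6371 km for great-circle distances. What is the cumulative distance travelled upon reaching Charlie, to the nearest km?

Leg distances:
Alpha→Bravo: 382.0 km  (cumulative 382.0 km)
Bravo→Charlie: 432.5 km  (cumulative 814.5 km)
Cumulative distance at Charlie ≈ 814 km.

814 km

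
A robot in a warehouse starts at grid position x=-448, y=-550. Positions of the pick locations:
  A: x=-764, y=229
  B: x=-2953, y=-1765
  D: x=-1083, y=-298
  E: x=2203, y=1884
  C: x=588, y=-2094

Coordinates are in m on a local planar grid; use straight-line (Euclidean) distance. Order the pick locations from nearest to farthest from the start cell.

D, A, C, B, E

Distances from the start cell:
D x=-1083, y=-298: 683.2 m
A x=-764, y=229: 840.7 m
C x=588, y=-2094: 1859.4 m
B x=-2953, y=-1765: 2784.1 m
E x=2203, y=1884: 3598.9 m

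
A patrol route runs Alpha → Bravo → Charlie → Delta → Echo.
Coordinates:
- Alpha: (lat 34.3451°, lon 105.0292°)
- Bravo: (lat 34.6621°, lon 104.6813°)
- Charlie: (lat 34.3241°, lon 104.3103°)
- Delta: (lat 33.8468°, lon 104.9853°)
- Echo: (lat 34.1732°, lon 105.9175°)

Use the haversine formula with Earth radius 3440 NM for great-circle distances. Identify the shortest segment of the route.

Leg distances:
Alpha→Bravo: 25.7 NM
Bravo→Charlie: 27.4 NM
Charlie→Delta: 44.1 NM
Delta→Echo: 50.4 NM
The shortest leg is Alpha–Bravo at 25.7 NM.

Alpha–Bravo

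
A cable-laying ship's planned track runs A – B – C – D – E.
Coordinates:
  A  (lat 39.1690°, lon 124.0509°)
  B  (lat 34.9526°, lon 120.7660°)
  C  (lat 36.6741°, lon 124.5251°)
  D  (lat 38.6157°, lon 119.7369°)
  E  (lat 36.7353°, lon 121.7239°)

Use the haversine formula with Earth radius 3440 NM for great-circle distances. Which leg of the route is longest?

Leg distances:
A→B: 298.0 NM
B→C: 210.2 NM
C→D: 255.7 NM
D→E: 147.2 NM
The longest leg is A–B at 298.0 NM.

A–B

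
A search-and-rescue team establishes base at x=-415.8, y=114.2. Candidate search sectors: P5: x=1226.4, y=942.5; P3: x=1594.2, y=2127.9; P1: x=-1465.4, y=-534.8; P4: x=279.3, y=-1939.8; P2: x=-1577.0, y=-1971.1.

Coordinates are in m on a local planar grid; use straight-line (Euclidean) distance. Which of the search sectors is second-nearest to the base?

Distances from the base (x=-415.8, y=114.2):
P1: 1234.0 m
P5: 1839.3 m
P4: 2168.4 m
P2: 2386.8 m
P3: 2845.2 m
The second-nearest is P5 at 1839.3 m.

P5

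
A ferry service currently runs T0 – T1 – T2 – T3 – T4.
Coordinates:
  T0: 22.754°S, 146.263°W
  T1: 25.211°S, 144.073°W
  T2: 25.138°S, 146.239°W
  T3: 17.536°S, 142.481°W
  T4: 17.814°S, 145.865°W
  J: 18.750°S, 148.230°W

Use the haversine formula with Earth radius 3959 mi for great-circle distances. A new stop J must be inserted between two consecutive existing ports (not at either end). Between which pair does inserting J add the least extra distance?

between T2 and T3

Added distance for inserting J between each consecutive pair:
T0–T1: 605.3 mi
T1–T2: 843.7 mi
T2–T3: 267.9 mi
T3–T4: 331.2 mi
Smallest added distance is 267.9 mi, inserting between T2 and T3.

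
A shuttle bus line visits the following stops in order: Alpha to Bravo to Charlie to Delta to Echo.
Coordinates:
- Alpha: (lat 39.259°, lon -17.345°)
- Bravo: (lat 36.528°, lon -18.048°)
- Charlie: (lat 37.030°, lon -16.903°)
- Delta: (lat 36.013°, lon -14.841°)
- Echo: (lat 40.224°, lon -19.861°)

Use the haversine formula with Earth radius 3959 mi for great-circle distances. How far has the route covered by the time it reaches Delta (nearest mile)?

Leg distances:
Alpha→Bravo: 192.6 mi  (cumulative 192.6 mi)
Bravo→Charlie: 72.2 mi  (cumulative 264.8 mi)
Charlie→Delta: 134.3 mi  (cumulative 399.1 mi)
Cumulative distance at Delta ≈ 399 mi.

399 mi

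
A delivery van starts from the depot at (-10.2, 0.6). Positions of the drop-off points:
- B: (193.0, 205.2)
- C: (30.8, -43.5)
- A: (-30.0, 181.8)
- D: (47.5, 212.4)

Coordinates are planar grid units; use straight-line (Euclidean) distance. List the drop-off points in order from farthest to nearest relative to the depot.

B, D, A, C

Computing each straight-line distance from (-10.2, 0.6):
B (193.0, 205.2): 288.4
D (47.5, 212.4): 219.5
A (-30.0, 181.8): 182.3
C (30.8, -43.5): 60.2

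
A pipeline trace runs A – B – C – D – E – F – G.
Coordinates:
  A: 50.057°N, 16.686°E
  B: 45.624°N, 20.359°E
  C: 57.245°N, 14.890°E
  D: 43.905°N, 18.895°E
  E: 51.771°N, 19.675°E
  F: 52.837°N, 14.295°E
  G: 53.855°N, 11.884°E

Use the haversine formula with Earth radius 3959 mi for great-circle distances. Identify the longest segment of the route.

Leg distances:
A→B: 350.4 mi
B→C: 836.2 mi
C→D: 938.0 mi
D→E: 544.7 mi
E→F: 238.9 mi
F→G: 121.8 mi
The longest leg is C–D at 938.0 mi.

C–D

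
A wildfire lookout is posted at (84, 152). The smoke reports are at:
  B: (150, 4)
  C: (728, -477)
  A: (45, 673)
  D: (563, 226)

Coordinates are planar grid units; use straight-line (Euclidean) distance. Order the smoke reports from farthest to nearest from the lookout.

C, A, D, B

Distance from the lookout at (84, 152) to each:
C (728, -477): 900.2
A (45, 673): 522.5
D (563, 226): 484.7
B (150, 4): 162.0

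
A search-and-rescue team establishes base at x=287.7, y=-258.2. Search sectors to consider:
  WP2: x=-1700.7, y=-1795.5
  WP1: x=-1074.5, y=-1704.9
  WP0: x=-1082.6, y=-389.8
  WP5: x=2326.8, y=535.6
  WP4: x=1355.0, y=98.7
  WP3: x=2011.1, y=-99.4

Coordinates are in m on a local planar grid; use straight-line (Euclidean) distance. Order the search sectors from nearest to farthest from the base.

WP4, WP0, WP3, WP1, WP5, WP2

Computing each straight-line distance from x=287.7, y=-258.2:
WP4 x=1355.0, y=98.7: 1125.4 m
WP0 x=-1082.6, y=-389.8: 1376.6 m
WP3 x=2011.1, y=-99.4: 1730.7 m
WP1 x=-1074.5, y=-1704.9: 1987.1 m
WP5 x=2326.8, y=535.6: 2188.2 m
WP2 x=-1700.7, y=-1795.5: 2513.4 m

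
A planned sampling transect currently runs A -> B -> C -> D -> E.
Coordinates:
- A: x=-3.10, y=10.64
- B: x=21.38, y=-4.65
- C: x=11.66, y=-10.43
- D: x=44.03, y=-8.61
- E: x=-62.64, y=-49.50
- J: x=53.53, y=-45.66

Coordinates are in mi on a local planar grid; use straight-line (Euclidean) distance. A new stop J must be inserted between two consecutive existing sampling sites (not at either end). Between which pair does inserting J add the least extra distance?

between D and E

Added distance for inserting J between each consecutive pair:
A–B: 103.1 mi
B–C: 95.5 mi
C–D: 60.5 mi
D–E: 40.2 mi
Smallest added distance is 40.2 mi, inserting between D and E.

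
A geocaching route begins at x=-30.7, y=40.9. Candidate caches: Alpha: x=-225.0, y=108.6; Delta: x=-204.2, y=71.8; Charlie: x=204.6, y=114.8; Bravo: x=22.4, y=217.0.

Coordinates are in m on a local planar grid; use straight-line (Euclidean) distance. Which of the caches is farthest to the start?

Charlie

Distance to each, sorted:
Charlie: 246.6 m
Alpha: 205.8 m
Bravo: 183.9 m
Delta: 176.2 m
The farthest is Charlie at 246.6 m.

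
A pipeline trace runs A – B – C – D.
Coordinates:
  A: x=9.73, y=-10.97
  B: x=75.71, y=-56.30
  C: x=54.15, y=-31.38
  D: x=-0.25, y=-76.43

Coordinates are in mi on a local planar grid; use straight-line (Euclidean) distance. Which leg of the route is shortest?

B–C

Leg distances:
A→B: 80.1 mi
B→C: 33.0 mi
C→D: 70.6 mi
The shortest leg is B–C at 33.0 mi.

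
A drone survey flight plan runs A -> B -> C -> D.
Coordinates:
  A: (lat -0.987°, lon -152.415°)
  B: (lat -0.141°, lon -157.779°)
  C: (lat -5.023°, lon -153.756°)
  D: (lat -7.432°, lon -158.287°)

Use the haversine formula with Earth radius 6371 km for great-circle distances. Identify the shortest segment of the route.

C–D

Leg distances:
A→B: 603.8 km
B→C: 703.0 km
C→D: 567.9 km
The shortest leg is C–D at 567.9 km.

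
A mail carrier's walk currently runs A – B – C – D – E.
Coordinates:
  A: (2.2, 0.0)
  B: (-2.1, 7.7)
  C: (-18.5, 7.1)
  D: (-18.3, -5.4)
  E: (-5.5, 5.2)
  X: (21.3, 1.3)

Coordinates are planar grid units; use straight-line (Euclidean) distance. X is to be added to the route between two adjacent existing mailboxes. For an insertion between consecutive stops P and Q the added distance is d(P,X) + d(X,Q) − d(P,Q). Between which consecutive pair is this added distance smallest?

Added distance for inserting X between each consecutive pair:
A–B: 34.6
B–C: 48.1
C–D: 67.9
D–E: 50.6
Smallest added distance is 34.6, inserting between A and B.

between A and B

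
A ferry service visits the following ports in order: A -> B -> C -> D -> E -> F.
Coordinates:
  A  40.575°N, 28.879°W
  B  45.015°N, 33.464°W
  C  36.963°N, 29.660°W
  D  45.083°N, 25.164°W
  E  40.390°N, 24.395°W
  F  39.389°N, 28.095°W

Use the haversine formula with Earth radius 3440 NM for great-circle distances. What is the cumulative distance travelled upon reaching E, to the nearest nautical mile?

1659 NM

Leg distances:
A→B: 334.3 NM  (cumulative 334.3 NM)
B→C: 513.1 NM  (cumulative 847.4 NM)
C→D: 528.1 NM  (cumulative 1375.6 NM)
D→E: 283.8 NM  (cumulative 1659.3 NM)
Cumulative distance at E ≈ 1659 NM.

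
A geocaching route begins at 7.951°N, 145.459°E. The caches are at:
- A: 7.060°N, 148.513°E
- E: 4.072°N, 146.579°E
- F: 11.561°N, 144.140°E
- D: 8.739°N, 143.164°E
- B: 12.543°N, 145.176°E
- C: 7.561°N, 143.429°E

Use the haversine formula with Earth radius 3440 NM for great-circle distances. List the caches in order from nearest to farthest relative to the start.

Computing each great-circle distance from 7.951°N, 145.459°E:
C 7.561°N, 143.429°E: 123.0 NM
D 8.739°N, 143.164°E: 144.3 NM
A 7.060°N, 148.513°E: 189.5 NM
F 11.561°N, 144.140°E: 230.4 NM
E 4.072°N, 146.579°E: 242.3 NM
B 12.543°N, 145.176°E: 276.2 NM

C, D, A, F, E, B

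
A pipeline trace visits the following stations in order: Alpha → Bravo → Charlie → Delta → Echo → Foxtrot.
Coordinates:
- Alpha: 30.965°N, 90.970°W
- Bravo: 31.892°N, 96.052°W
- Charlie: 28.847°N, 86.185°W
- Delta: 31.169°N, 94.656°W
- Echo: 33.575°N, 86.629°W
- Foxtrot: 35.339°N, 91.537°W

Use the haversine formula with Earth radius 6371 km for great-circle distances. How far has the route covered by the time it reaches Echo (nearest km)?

Leg distances:
Alpha→Bravo: 493.0 km  (cumulative 493.0 km)
Bravo→Charlie: 1004.8 km  (cumulative 1497.9 km)
Charlie→Delta: 855.3 km  (cumulative 2353.2 km)
Delta→Echo: 799.6 km  (cumulative 3152.8 km)
Cumulative distance at Echo ≈ 3153 km.

3153 km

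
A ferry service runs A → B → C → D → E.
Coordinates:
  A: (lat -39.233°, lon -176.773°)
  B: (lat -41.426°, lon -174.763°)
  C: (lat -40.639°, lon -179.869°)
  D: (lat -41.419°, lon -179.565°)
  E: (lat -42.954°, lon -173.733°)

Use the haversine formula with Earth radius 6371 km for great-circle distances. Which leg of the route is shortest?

Leg distances:
A→B: 297.5 km
B→C: 437.1 km
C→D: 90.4 km
D→E: 509.8 km
The shortest leg is C–D at 90.4 km.

C–D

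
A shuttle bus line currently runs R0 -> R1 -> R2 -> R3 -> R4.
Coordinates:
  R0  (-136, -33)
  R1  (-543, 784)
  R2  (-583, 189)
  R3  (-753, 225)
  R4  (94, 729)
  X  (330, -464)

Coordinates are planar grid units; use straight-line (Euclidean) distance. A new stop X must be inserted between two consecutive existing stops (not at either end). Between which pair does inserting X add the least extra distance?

between R0 and R1

Added distance for inserting X between each consecutive pair:
R0–R1: 1245.0
R1–R2: 2049.2
R2–R3: 2232.3
R3–R4: 1514.1
Smallest added distance is 1245.0, inserting between R0 and R1.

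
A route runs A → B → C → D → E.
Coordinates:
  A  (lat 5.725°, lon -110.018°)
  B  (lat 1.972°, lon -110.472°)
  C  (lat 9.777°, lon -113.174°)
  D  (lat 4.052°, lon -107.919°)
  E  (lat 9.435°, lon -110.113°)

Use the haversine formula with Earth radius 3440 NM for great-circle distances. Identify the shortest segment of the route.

A–B

Leg distances:
A→B: 227.0 NM
B→C: 495.6 NM
C→D: 464.9 NM
D→E: 348.6 NM
The shortest leg is A–B at 227.0 NM.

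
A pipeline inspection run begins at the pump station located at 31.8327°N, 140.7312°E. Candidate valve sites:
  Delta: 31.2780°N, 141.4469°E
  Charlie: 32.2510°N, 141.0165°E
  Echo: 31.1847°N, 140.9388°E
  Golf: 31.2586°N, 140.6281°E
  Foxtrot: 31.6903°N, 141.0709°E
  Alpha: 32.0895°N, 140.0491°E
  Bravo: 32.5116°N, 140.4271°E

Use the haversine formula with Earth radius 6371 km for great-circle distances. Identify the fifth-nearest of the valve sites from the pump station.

Echo

Distances from the pump station (31.8327°N, 140.7312°E):
Foxtrot: 35.8 km
Charlie: 53.7 km
Golf: 64.6 km
Alpha: 70.4 km
Echo: 74.7 km
Bravo: 80.7 km
Delta: 91.7 km
The fifth-nearest is Echo at 74.7 km.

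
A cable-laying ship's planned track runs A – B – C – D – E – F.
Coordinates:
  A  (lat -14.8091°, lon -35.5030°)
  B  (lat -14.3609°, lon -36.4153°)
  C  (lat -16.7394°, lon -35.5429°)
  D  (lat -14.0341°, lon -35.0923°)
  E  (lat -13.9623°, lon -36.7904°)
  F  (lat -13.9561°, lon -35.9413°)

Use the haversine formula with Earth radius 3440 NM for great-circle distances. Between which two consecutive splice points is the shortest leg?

E–F

Leg distances:
A→B: 59.4 NM
B→C: 151.5 NM
C→D: 164.5 NM
D→E: 99.0 NM
E→F: 49.5 NM
The shortest leg is E–F at 49.5 NM.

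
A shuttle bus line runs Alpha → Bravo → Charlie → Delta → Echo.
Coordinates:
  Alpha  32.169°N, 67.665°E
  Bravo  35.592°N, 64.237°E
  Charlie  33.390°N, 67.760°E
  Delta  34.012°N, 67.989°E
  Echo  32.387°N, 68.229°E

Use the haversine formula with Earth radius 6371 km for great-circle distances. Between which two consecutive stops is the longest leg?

Leg distances:
Alpha→Bravo: 494.9 km
Bravo→Charlie: 405.2 km
Charlie→Delta: 72.3 km
Delta→Echo: 182.1 km
The longest leg is Alpha–Bravo at 494.9 km.

Alpha–Bravo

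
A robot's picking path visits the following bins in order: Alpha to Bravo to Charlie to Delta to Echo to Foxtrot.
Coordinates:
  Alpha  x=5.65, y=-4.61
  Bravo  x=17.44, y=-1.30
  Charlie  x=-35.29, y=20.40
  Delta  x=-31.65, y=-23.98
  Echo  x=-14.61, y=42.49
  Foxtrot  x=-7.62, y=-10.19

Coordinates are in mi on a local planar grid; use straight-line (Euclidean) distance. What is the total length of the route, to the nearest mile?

Leg distances:
Alpha→Bravo: 12.2 mi  (cumulative 12.2 mi)
Bravo→Charlie: 57.0 mi  (cumulative 69.3 mi)
Charlie→Delta: 44.5 mi  (cumulative 113.8 mi)
Delta→Echo: 68.6 mi  (cumulative 182.4 mi)
Echo→Foxtrot: 53.1 mi  (cumulative 235.6 mi)
Total route length ≈ 236 mi.

236 mi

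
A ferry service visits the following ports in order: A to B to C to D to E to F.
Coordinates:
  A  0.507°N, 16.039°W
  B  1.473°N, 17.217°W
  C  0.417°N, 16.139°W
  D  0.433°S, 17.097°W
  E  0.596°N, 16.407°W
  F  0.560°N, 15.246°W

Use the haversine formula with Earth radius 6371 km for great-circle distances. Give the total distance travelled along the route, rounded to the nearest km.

746 km

Leg distances:
A→B: 169.4 km  (cumulative 169.4 km)
B→C: 167.8 km  (cumulative 337.2 km)
C→D: 142.4 km  (cumulative 479.6 km)
D→E: 137.8 km  (cumulative 617.3 km)
E→F: 129.2 km  (cumulative 746.5 km)
Total route length ≈ 746 km.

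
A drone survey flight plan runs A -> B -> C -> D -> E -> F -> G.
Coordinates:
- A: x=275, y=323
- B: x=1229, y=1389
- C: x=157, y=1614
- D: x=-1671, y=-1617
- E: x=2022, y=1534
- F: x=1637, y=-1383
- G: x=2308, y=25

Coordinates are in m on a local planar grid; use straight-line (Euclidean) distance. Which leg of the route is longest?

D–E

Leg distances:
A→B: 1430.5 m
B→C: 1095.4 m
C→D: 3712.3 m
D→E: 4854.6 m
E→F: 2942.3 m
F→G: 1559.7 m
The longest leg is D–E at 4854.6 m.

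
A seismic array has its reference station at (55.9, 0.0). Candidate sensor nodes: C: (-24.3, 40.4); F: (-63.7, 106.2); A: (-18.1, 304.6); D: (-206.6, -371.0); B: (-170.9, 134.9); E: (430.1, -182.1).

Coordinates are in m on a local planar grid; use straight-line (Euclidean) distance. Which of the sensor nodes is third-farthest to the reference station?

A

Distance to each, sorted:
D: 454.5 m
E: 416.2 m
A: 313.5 m
B: 263.9 m
F: 159.9 m
C: 89.8 m
The third-farthest is A at 313.5 m.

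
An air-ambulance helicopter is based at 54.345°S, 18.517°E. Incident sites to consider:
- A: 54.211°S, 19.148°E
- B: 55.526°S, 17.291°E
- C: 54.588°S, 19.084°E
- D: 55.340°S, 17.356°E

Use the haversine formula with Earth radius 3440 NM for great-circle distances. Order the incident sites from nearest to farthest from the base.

A, C, D, B

Distance from the base at 54.345°S, 18.517°E to each:
A 54.211°S, 19.148°E: 23.5 NM
C 54.588°S, 19.084°E: 24.6 NM
D 55.340°S, 17.356°E: 72.0 NM
B 55.526°S, 17.291°E: 82.6 NM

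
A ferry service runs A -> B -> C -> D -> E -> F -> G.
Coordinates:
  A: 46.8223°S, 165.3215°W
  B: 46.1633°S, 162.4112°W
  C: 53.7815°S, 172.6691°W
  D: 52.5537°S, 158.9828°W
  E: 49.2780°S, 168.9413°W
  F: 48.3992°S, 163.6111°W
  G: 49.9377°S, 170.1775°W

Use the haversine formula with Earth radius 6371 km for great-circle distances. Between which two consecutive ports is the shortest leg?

Leg distances:
A→B: 234.5 km
B→C: 1118.4 km
C→D: 921.0 km
D→E: 786.5 km
E→F: 402.1 km
F→G: 506.9 km
The shortest leg is A–B at 234.5 km.

A–B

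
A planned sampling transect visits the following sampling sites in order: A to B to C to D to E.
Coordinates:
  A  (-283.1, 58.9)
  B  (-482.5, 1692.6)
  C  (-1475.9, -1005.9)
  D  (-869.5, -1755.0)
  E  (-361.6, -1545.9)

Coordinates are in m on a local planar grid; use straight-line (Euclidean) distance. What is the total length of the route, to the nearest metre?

Leg distances:
A→B: 1645.8 m  (cumulative 1645.8 m)
B→C: 2875.5 m  (cumulative 4521.4 m)
C→D: 963.8 m  (cumulative 5485.1 m)
D→E: 549.3 m  (cumulative 6034.4 m)
Total route length ≈ 6034 m.

6034 m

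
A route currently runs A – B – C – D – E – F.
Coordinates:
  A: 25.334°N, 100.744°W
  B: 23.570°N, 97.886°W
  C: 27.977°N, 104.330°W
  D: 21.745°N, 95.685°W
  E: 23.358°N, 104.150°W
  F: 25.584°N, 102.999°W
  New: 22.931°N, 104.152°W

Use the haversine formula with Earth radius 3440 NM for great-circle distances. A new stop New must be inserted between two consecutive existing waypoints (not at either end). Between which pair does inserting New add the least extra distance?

Added distance for inserting New between each consecutive pair:
A–B: 395.0 NM
B–C: 213.5 NM
C–D: 177.5 NM
D–E: 22.0 NM
E–F: 49.3 NM
Smallest added distance is 22.0 NM, inserting between D and E.

between D and E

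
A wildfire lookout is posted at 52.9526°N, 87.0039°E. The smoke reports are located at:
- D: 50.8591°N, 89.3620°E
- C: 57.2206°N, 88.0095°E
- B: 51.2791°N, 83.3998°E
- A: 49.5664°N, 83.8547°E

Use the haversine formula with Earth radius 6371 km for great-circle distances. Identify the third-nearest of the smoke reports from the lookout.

A

Distance to each, sorted:
D: 283.4 km
B: 308.5 km
A: 435.6 km
C: 478.9 km
The third-nearest is A at 435.6 km.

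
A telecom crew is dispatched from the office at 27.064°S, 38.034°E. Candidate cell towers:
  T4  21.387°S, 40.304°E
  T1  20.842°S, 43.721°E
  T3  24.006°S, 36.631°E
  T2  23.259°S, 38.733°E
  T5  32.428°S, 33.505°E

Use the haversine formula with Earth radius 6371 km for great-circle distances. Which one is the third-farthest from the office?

Distance to each, sorted:
T1: 901.1 km
T5: 739.3 km
T4: 671.9 km
T2: 428.9 km
T3: 368.0 km
The third-farthest is T4 at 671.9 km.

T4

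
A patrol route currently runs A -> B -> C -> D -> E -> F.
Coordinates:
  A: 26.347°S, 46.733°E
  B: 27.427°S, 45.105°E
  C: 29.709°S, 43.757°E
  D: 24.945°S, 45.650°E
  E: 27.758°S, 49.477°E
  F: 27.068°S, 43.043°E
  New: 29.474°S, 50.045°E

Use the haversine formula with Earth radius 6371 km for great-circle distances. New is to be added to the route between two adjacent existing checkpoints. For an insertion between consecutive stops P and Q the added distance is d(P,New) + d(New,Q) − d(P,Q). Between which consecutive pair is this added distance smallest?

between E and F

Added distance for inserting New between each consecutive pair:
A–B: 808.8 km
B–C: 856.5 km
C–D: 711.8 km
D–E: 370.6 km
E–F: 294.9 km
Smallest added distance is 294.9 km, inserting between E and F.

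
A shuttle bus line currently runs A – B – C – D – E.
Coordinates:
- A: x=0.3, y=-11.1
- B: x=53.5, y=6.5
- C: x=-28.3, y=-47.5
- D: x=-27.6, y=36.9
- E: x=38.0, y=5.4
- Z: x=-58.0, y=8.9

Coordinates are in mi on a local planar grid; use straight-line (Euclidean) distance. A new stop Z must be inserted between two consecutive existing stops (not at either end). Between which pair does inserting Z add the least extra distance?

Added distance for inserting Z between each consecutive pair:
A–B: 117.1 mi
B–C: 77.3 mi
C–D: 20.7 mi
D–E: 64.6 mi
Smallest added distance is 20.7 mi, inserting between C and D.

between C and D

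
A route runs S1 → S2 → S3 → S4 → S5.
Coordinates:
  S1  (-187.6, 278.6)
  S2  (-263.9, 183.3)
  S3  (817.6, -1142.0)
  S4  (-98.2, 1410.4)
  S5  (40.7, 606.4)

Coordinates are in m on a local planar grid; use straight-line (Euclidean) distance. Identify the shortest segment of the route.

S1–S2

Leg distances:
S1→S2: 122.1 m
S2→S3: 1710.6 m
S3→S4: 2711.7 m
S4→S5: 815.9 m
The shortest leg is S1–S2 at 122.1 m.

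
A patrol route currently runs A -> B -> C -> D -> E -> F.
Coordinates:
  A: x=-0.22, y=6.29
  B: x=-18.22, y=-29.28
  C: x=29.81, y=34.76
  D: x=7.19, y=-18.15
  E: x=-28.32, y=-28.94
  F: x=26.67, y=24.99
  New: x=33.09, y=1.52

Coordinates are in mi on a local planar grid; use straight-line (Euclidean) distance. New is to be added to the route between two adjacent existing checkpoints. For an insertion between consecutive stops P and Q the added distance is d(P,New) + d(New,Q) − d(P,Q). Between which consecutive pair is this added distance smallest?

Added distance for inserting New between each consecutive pair:
A–B: 53.6 mi
B–C: 13.2 mi
C–D: 8.4 mi
D–E: 64.0 mi
E–F: 15.9 mi
Smallest added distance is 8.4 mi, inserting between C and D.

between C and D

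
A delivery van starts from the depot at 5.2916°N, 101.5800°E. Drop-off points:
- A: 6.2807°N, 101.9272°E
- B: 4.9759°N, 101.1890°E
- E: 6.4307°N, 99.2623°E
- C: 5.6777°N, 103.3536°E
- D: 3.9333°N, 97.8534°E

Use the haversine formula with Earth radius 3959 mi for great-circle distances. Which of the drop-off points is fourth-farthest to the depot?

Distances from the depot (5.2916°N, 101.5800°E):
D: 273.3 mi
E: 177.7 mi
C: 124.9 mi
A: 72.4 mi
B: 34.6 mi
The fourth-farthest is A at 72.4 mi.

A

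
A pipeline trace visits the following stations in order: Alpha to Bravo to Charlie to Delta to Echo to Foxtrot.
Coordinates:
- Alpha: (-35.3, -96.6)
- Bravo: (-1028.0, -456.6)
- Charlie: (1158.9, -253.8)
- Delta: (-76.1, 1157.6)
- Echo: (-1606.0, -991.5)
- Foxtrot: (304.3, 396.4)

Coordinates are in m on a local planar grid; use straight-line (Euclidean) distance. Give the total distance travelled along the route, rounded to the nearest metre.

Leg distances:
Alpha→Bravo: 1056.0 m  (cumulative 1056.0 m)
Bravo→Charlie: 2196.3 m  (cumulative 3252.2 m)
Charlie→Delta: 1875.4 m  (cumulative 5127.7 m)
Delta→Echo: 2638.0 m  (cumulative 7765.7 m)
Echo→Foxtrot: 2361.3 m  (cumulative 10127.0 m)
Total route length ≈ 10127 m.

10127 m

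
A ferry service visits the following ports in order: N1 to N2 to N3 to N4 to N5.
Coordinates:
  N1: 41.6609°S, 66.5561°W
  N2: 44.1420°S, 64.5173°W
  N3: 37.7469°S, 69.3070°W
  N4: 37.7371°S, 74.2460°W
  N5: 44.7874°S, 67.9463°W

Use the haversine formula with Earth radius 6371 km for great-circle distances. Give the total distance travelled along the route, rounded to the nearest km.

2517 km

Leg distances:
N1→N2: 322.0 km  (cumulative 322.0 km)
N2→N3: 816.6 km  (cumulative 1138.6 km)
N3→N4: 434.2 km  (cumulative 1572.9 km)
N4→N5: 943.7 km  (cumulative 2516.6 km)
Total route length ≈ 2517 km.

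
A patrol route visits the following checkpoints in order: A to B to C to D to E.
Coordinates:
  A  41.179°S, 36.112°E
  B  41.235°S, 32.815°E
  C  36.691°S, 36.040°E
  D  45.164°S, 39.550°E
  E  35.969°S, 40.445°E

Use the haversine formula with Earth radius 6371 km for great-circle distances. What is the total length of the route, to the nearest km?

Leg distances:
A→B: 275.9 km  (cumulative 275.9 km)
B→C: 577.0 km  (cumulative 852.9 km)
C→D: 987.0 km  (cumulative 1839.8 km)
D→E: 1025.2 km  (cumulative 2865.0 km)
Total route length ≈ 2865 km.

2865 km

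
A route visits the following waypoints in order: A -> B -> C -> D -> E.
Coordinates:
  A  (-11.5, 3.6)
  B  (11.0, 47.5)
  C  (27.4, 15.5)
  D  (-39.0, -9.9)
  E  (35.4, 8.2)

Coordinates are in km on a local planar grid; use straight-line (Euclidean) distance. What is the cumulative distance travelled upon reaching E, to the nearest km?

233 km

Leg distances:
A→B: 49.3 km  (cumulative 49.3 km)
B→C: 36.0 km  (cumulative 85.3 km)
C→D: 71.1 km  (cumulative 156.4 km)
D→E: 76.6 km  (cumulative 233.0 km)
Cumulative distance at E ≈ 233 km.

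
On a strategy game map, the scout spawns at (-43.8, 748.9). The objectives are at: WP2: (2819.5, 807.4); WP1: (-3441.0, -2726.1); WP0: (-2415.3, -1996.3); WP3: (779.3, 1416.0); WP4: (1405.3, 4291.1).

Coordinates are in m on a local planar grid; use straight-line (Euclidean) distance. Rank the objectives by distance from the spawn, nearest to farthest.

Distances from the spawn:
WP3 (779.3, 1416.0): 1059.5 m
WP2 (2819.5, 807.4): 2863.9 m
WP0 (-2415.3, -1996.3): 3627.7 m
WP4 (1405.3, 4291.1): 3827.1 m
WP1 (-3441.0, -2726.1): 4859.7 m

WP3, WP2, WP0, WP4, WP1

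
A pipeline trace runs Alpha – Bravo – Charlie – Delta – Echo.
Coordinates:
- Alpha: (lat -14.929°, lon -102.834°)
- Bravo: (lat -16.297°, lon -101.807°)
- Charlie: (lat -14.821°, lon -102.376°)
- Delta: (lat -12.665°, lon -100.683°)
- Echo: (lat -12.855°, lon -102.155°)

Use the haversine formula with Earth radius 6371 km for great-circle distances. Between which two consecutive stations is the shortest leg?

Delta–Echo

Leg distances:
Alpha→Bravo: 187.7 km
Bravo→Charlie: 175.1 km
Charlie→Delta: 301.5 km
Delta→Echo: 161.0 km
The shortest leg is Delta–Echo at 161.0 km.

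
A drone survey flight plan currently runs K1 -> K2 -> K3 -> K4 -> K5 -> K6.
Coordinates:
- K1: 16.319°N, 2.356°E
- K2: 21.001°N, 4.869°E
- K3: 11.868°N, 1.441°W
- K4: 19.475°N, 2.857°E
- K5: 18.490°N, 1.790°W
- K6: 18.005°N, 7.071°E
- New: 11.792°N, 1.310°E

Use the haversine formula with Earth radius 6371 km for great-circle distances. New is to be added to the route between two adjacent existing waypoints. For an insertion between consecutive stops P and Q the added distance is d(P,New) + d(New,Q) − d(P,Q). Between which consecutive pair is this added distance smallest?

Added distance for inserting New between each consecutive pair:
K1–K2: 1023.8 km
K2–K3: 173.7 km
K3–K4: 207.0 km
K4–K5: 1185.1 km
K5–K6: 805.8 km
Smallest added distance is 173.7 km, inserting between K2 and K3.

between K2 and K3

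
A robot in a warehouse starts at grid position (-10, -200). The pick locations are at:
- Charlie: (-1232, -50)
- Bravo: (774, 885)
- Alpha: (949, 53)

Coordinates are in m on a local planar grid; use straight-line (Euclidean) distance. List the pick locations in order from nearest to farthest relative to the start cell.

Alpha, Charlie, Bravo

Distance from the start cell at (-10, -200) to each:
Alpha (949, 53): 991.8 m
Charlie (-1232, -50): 1231.2 m
Bravo (774, 885): 1338.6 m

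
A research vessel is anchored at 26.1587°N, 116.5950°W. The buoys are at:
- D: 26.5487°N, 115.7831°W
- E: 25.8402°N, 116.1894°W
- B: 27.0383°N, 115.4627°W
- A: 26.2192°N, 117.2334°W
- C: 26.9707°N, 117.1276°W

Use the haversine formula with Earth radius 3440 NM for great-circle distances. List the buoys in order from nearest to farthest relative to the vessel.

E, A, D, C, B

Computing each great-circle distance from 26.1587°N, 116.5950°W:
E 25.8402°N, 116.1894°W: 29.1 NM
A 26.2192°N, 117.2334°W: 34.6 NM
D 26.5487°N, 115.7831°W: 49.6 NM
C 26.9707°N, 117.1276°W: 56.5 NM
B 27.0383°N, 115.4627°W: 80.5 NM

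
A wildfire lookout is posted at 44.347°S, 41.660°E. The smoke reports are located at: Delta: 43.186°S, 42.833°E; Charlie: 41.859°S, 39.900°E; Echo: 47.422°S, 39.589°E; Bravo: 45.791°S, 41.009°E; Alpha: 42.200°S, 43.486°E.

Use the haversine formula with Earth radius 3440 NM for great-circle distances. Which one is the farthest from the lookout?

Distance to each, sorted:
Echo: 203.9 NM
Charlie: 168.1 NM
Alpha: 151.6 NM
Bravo: 91.0 NM
Delta: 86.3 NM
The farthest is Echo at 203.9 NM.

Echo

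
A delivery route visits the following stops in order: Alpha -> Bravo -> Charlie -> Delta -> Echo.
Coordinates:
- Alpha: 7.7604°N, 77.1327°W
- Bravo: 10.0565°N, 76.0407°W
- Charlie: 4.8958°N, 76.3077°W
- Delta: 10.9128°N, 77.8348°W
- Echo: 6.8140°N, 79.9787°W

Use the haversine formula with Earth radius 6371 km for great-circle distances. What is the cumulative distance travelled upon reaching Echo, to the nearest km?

2060 km

Leg distances:
Alpha→Bravo: 282.1 km  (cumulative 282.1 km)
Bravo→Charlie: 574.6 km  (cumulative 856.7 km)
Charlie→Delta: 689.9 km  (cumulative 1546.5 km)
Delta→Echo: 513.0 km  (cumulative 2059.6 km)
Cumulative distance at Echo ≈ 2060 km.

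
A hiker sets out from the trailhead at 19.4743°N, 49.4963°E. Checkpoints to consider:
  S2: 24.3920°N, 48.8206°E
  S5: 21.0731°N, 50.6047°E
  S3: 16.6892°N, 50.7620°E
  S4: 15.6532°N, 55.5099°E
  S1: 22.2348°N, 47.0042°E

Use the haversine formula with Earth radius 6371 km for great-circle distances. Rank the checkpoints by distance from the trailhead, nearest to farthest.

S5, S3, S1, S2, S4

Distance from the trailhead at 19.4743°N, 49.4963°E to each:
S5 21.0731°N, 50.6047°E: 212.1 km
S3 16.6892°N, 50.7620°E: 337.3 km
S1 22.2348°N, 47.0042°E: 401.6 km
S2 24.3920°N, 48.8206°E: 551.2 km
S4 15.6532°N, 55.5099°E: 766.0 km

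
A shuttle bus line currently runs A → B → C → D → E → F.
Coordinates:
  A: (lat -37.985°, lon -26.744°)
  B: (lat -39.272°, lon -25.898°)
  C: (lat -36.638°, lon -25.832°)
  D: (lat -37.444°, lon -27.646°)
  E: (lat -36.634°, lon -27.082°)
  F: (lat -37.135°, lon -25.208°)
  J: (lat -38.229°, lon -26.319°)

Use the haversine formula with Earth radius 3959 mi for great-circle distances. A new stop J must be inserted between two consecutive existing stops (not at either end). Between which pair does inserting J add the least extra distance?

Added distance for inserting J between each consecutive pair:
A–B: 4.2 mi
B–C: 6.7 mi
C–D: 89.1 mi
D–E: 144.3 mi
E–F: 105.7 mi
Smallest added distance is 4.2 mi, inserting between A and B.

between A and B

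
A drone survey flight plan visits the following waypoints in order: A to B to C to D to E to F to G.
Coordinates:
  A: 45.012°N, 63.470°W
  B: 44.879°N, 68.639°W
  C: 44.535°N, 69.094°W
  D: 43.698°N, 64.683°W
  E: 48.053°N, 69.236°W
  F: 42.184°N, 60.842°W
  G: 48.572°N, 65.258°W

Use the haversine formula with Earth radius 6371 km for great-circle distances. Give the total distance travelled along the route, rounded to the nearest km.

3138 km

Leg distances:
A→B: 407.0 km  (cumulative 407.0 km)
B→C: 52.5 km  (cumulative 459.5 km)
C→D: 364.2 km  (cumulative 823.7 km)
D→E: 598.7 km  (cumulative 1422.4 km)
E→F: 926.2 km  (cumulative 2348.5 km)
F→G: 789.3 km  (cumulative 3137.8 km)
Total route length ≈ 3138 km.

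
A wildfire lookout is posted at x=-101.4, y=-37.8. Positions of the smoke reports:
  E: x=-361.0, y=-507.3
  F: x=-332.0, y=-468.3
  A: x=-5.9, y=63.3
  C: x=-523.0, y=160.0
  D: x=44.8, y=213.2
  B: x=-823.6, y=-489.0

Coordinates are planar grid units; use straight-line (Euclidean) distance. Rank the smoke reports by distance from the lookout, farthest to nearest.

B, E, F, C, D, A

Computing each straight-line distance from x=-101.4, y=-37.8:
B x=-823.6, y=-489.0: 851.6
E x=-361.0, y=-507.3: 536.5
F x=-332.0, y=-468.3: 488.4
C x=-523.0, y=160.0: 465.7
D x=44.8, y=213.2: 290.5
A x=-5.9, y=63.3: 139.1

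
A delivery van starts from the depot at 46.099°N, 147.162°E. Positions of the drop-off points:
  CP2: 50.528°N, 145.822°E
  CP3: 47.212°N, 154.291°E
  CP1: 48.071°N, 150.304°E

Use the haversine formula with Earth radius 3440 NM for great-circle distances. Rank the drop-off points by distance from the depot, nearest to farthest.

CP1, CP2, CP3

Distances from the depot:
CP1 48.071°N, 150.304°E: 174.7 NM
CP2 50.528°N, 145.822°E: 271.2 NM
CP3 47.212°N, 154.291°E: 301.2 NM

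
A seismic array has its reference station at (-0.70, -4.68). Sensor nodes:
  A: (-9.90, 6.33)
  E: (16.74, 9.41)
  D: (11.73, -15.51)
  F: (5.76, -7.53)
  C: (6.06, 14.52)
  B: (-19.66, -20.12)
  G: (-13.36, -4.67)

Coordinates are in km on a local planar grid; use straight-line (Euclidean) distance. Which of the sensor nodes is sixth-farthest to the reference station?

Distance to each, sorted:
B: 24.5 km
E: 22.4 km
C: 20.4 km
D: 16.5 km
A: 14.3 km
G: 12.7 km
F: 7.1 km
The sixth-farthest is G at 12.7 km.

G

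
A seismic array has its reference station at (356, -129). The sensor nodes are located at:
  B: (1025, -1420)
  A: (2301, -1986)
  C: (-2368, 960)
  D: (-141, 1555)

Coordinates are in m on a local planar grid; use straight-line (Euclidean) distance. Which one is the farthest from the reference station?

Distance to each, sorted:
C: 2933.6 m
A: 2689.1 m
D: 1755.8 m
B: 1454.0 m
The farthest is C at 2933.6 m.

C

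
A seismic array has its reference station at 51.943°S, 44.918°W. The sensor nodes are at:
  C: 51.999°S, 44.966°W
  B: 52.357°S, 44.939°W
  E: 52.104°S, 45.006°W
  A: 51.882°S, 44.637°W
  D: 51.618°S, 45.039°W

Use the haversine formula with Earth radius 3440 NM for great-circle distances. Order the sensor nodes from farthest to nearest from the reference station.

B, D, A, E, C

Computing each great-circle distance from 51.943°S, 44.918°W:
B 52.357°S, 44.939°W: 24.9 NM
D 51.618°S, 45.039°W: 20.0 NM
A 51.882°S, 44.637°W: 11.0 NM
E 52.104°S, 45.006°W: 10.2 NM
C 51.999°S, 44.966°W: 3.8 NM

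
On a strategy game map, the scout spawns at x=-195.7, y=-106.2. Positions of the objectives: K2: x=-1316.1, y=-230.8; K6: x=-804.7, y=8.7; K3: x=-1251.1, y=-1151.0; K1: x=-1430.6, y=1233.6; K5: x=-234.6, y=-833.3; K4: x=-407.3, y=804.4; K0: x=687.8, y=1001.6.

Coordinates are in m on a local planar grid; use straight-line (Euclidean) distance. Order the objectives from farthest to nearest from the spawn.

Distance from the spawn at x=-195.7, y=-106.2 to each:
K1 x=-1430.6, y=1233.6: 1822.1 m
K3 x=-1251.1, y=-1151.0: 1485.1 m
K0 x=687.8, y=1001.6: 1417.0 m
K2 x=-1316.1, y=-230.8: 1127.3 m
K4 x=-407.3, y=804.4: 934.9 m
K5 x=-234.6, y=-833.3: 728.1 m
K6 x=-804.7, y=8.7: 619.7 m

K1, K3, K0, K2, K4, K5, K6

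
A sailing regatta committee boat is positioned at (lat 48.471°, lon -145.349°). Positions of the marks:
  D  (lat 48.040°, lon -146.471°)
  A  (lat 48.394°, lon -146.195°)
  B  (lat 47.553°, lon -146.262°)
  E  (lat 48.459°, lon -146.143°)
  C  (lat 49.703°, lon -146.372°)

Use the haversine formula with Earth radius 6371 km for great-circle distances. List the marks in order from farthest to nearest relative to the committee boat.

Distance from the committee boat at (lat 48.471°, lon -145.349°) to each:
C (lat 49.703°, lon -146.372°): 155.9 km
B (lat 47.553°, lon -146.262°): 122.6 km
D (lat 48.040°, lon -146.471°): 95.9 km
A (lat 48.394°, lon -146.195°): 63.0 km
E (lat 48.459°, lon -146.143°): 58.6 km

C, B, D, A, E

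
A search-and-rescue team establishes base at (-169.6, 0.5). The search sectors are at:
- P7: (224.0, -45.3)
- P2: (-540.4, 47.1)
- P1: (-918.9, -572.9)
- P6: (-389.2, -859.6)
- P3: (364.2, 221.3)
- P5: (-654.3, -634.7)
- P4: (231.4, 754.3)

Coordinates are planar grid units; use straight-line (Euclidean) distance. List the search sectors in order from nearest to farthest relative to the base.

P2, P7, P3, P5, P4, P6, P1

Computing each straight-line distance from (-169.6, 0.5):
P2 (-540.4, 47.1): 373.7
P7 (224.0, -45.3): 396.3
P3 (364.2, 221.3): 577.7
P5 (-654.3, -634.7): 799.0
P4 (231.4, 754.3): 853.8
P6 (-389.2, -859.6): 887.7
P1 (-918.9, -572.9): 943.5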